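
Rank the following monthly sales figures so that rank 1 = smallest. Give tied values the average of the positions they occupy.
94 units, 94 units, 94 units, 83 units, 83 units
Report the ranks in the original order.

4, 4, 4, 1.5, 1.5

Sorted (ascending): 83, 83, 94, 94, 94
The 2 values of 83 occupy positions 1–2 → average rank (1+2)/2 = 1.5.
The 3 values of 94 occupy positions 3–5 → average rank 4.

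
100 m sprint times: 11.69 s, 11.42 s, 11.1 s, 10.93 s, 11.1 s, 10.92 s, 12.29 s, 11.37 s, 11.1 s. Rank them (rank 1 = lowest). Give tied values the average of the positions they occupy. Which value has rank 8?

11.69

Sorted (ascending): 10.92, 10.93, 11.1, 11.1, 11.1, 11.37, 11.42, 11.69, 12.29
The 3 values of 11.1 occupy positions 3–5 → average rank 4.
Rank 8 → value 11.69.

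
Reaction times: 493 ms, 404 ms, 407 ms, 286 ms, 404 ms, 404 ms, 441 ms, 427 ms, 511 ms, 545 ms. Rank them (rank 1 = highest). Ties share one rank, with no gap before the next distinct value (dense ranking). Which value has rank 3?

Sorted (descending): 545, 511, 493, 441, 427, 407, 404, 404, 404, 286
The 3 values of 404 share dense rank 7.
Remaining distinct values take the next consecutive integers.
Rank 3 → value 493.

493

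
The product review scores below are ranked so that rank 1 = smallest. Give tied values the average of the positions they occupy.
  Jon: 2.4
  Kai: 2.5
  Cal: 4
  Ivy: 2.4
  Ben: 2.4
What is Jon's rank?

Sorted (ascending): 2.4, 2.4, 2.4, 2.5, 4
The 3 values of 2.4 occupy positions 1–3 → average rank 2.
Jon has value 2.4 → rank 2.

2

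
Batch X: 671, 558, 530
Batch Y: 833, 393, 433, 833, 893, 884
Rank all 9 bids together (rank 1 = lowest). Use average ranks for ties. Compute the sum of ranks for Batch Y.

33

Sorted (ascending): 393, 433, 530, 558, 671, 833, 833, 884, 893
The 2 values of 833 occupy positions 6–7 → average rank (6+7)/2 = 6.5.
Batch Y values → pooled ranks: 833→6.5, 393→1, 433→2, 833→6.5, 893→9, 884→8
Rank sum = 6.5 + 1 + 2 + 6.5 + 9 + 8 = 33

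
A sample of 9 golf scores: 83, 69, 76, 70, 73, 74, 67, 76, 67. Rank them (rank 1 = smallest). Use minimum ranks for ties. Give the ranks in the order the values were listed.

9, 3, 7, 4, 5, 6, 1, 7, 1

Sorted (ascending): 67, 67, 69, 70, 73, 74, 76, 76, 83
The 2 values of 67 occupy positions 1–2 → each gets rank 1.
The 2 values of 76 occupy positions 7–8 → each gets rank 7.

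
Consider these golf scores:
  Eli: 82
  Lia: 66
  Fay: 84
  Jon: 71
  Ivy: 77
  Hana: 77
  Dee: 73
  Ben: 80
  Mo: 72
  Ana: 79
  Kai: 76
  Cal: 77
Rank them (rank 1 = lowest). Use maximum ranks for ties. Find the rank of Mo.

Sorted (ascending): 66, 71, 72, 73, 76, 77, 77, 77, 79, 80, 82, 84
The 3 values of 77 occupy positions 6–8 → each gets rank 8.
Mo has value 72 → rank 3.

3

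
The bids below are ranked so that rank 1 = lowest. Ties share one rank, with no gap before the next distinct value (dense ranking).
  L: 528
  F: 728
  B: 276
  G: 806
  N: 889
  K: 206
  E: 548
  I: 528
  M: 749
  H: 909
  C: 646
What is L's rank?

Sorted (ascending): 206, 276, 528, 528, 548, 646, 728, 749, 806, 889, 909
The 2 values of 528 share dense rank 3.
Remaining distinct values take the next consecutive integers.
L has value 528 → rank 3.

3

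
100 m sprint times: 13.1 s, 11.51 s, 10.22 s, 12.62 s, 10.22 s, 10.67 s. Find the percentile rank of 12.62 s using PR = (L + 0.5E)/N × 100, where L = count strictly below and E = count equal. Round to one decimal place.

N = 6.
Strictly below 12.62: 4. Equal to 12.62: 1.
PR = (4 + 0.5·1)/6 × 100 = 75.0

75.0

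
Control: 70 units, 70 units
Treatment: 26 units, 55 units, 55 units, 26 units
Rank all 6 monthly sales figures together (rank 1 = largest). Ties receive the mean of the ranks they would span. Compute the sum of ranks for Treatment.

18

Sorted (descending): 70, 70, 55, 55, 26, 26
The 2 values of 70 occupy positions 1–2 → average rank (1+2)/2 = 1.5.
The 2 values of 55 occupy positions 3–4 → average rank (3+4)/2 = 3.5.
The 2 values of 26 occupy positions 5–6 → average rank (5+6)/2 = 5.5.
Treatment values → pooled ranks: 26→5.5, 55→3.5, 55→3.5, 26→5.5
Rank sum = 5.5 + 3.5 + 3.5 + 5.5 = 18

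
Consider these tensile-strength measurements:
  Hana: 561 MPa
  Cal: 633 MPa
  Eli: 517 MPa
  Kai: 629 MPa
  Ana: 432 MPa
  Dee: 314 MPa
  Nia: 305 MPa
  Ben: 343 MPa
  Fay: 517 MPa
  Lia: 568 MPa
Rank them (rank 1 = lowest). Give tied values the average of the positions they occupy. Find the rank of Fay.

5.5

Sorted (ascending): 305, 314, 343, 432, 517, 517, 561, 568, 629, 633
The 2 values of 517 occupy positions 5–6 → average rank (5+6)/2 = 5.5.
Fay has value 517 MPa → rank 5.5.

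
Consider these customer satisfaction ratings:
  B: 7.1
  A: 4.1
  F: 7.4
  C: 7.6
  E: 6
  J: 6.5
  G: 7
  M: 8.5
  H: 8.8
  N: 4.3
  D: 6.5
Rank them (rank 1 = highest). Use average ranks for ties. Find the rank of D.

7.5

Sorted (descending): 8.8, 8.5, 7.6, 7.4, 7.1, 7, 6.5, 6.5, 6, 4.3, 4.1
The 2 values of 6.5 occupy positions 7–8 → average rank (7+8)/2 = 7.5.
D has value 6.5 → rank 7.5.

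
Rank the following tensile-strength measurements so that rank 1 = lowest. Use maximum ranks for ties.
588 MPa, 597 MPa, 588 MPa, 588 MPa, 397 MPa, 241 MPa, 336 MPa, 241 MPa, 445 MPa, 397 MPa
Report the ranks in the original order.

9, 10, 9, 9, 5, 2, 3, 2, 6, 5

Sorted (ascending): 241, 241, 336, 397, 397, 445, 588, 588, 588, 597
The 2 values of 241 occupy positions 1–2 → each gets rank 2.
The 2 values of 397 occupy positions 4–5 → each gets rank 5.
The 3 values of 588 occupy positions 7–9 → each gets rank 9.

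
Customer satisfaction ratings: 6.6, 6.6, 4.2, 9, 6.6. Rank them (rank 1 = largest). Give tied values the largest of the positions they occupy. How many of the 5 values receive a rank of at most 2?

Sorted (descending): 9, 6.6, 6.6, 6.6, 4.2
The 3 values of 6.6 occupy positions 2–4 → each gets rank 4.
Ranks ≤ 2: {1} → 1 value.

1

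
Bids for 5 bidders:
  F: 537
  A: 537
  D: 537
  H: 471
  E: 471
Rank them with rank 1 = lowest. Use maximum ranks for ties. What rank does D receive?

Sorted (ascending): 471, 471, 537, 537, 537
The 2 values of 471 occupy positions 1–2 → each gets rank 2.
The 3 values of 537 occupy positions 3–5 → each gets rank 5.
D has value 537 → rank 5.

5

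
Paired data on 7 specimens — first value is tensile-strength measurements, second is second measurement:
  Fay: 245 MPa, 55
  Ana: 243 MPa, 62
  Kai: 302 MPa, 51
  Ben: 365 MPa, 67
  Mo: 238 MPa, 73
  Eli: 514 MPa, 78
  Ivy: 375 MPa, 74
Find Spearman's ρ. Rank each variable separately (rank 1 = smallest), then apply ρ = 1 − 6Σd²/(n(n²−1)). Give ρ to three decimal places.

Ranks of variable 1: 3, 2, 4, 5, 1, 7, 6
Ranks of variable 2: 2, 3, 1, 4, 5, 7, 6
d = r₁ − r₂: 1, -1, 3, 1, -4, 0, 0
d²: 1, 1, 9, 1, 16, 0, 0; Σd² = 28
ρ = 1 − 6·28/(7·48) = 1 − 168/336 = 0.500

0.500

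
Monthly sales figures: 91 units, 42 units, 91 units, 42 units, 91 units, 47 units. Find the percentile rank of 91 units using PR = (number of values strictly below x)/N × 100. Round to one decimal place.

50.0

N = 6.
Strictly below 91: 3. Equal to 91: 3.
PR = 3/6 × 100 = 50.0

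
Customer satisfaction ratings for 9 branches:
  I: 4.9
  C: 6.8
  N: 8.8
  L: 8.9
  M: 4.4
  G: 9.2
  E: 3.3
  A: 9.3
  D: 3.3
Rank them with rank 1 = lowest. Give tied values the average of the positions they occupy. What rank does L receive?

7

Sorted (ascending): 3.3, 3.3, 4.4, 4.9, 6.8, 8.8, 8.9, 9.2, 9.3
The 2 values of 3.3 occupy positions 1–2 → average rank (1+2)/2 = 1.5.
L has value 8.9 → rank 7.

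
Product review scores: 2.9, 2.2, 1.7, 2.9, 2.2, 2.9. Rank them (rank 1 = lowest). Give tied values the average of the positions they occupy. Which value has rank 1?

1.7

Sorted (ascending): 1.7, 2.2, 2.2, 2.9, 2.9, 2.9
The 2 values of 2.2 occupy positions 2–3 → average rank (2+3)/2 = 2.5.
The 3 values of 2.9 occupy positions 4–6 → average rank 5.
Rank 1 → value 1.7.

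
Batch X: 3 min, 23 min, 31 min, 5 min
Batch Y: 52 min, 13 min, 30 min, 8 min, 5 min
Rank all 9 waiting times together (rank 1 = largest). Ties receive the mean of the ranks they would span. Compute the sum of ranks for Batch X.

22.5

Sorted (descending): 52, 31, 30, 23, 13, 8, 5, 5, 3
The 2 values of 5 occupy positions 7–8 → average rank (7+8)/2 = 7.5.
Batch X values → pooled ranks: 3→9, 23→4, 31→2, 5→7.5
Rank sum = 9 + 4 + 2 + 7.5 = 22.5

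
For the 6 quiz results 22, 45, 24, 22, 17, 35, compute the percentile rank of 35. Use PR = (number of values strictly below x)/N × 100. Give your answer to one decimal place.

N = 6.
Strictly below 35: 4. Equal to 35: 1.
PR = 4/6 × 100 = 66.7

66.7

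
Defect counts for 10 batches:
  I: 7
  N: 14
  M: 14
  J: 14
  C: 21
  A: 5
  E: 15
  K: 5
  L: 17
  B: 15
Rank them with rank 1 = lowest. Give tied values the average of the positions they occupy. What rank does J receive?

Sorted (ascending): 5, 5, 7, 14, 14, 14, 15, 15, 17, 21
The 2 values of 5 occupy positions 1–2 → average rank (1+2)/2 = 1.5.
The 3 values of 14 occupy positions 4–6 → average rank 5.
The 2 values of 15 occupy positions 7–8 → average rank (7+8)/2 = 7.5.
J has value 14 → rank 5.

5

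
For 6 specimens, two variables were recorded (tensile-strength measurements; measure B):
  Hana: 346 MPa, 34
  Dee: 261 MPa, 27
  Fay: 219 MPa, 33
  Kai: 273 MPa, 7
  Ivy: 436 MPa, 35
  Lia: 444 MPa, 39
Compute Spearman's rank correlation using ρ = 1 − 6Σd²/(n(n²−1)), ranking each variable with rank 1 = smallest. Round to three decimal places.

0.771

Ranks of variable 1: 4, 2, 1, 3, 5, 6
Ranks of variable 2: 4, 2, 3, 1, 5, 6
d = r₁ − r₂: 0, 0, -2, 2, 0, 0
d²: 0, 0, 4, 4, 0, 0; Σd² = 8
ρ = 1 − 6·8/(6·35) = 1 − 48/210 = 0.771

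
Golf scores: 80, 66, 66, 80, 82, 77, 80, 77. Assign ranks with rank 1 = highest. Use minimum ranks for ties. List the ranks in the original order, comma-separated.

Sorted (descending): 82, 80, 80, 80, 77, 77, 66, 66
The 3 values of 80 occupy positions 2–4 → each gets rank 2.
The 2 values of 77 occupy positions 5–6 → each gets rank 5.
The 2 values of 66 occupy positions 7–8 → each gets rank 7.

2, 7, 7, 2, 1, 5, 2, 5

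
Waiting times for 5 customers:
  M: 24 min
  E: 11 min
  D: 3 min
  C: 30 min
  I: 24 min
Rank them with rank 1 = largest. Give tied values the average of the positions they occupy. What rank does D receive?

Sorted (descending): 30, 24, 24, 11, 3
The 2 values of 24 occupy positions 2–3 → average rank (2+3)/2 = 2.5.
D has value 3 min → rank 5.

5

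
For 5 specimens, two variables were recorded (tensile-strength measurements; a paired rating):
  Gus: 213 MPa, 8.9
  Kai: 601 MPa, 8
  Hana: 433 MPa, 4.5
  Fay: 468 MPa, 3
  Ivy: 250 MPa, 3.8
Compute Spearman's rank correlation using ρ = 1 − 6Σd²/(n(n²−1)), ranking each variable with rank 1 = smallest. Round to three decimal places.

-0.300

Ranks of variable 1: 1, 5, 3, 4, 2
Ranks of variable 2: 5, 4, 3, 1, 2
d = r₁ − r₂: -4, 1, 0, 3, 0
d²: 16, 1, 0, 9, 0; Σd² = 26
ρ = 1 − 6·26/(5·24) = 1 − 156/120 = -0.300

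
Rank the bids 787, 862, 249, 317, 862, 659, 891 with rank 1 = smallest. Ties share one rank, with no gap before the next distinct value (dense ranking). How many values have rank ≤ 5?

Sorted (ascending): 249, 317, 659, 787, 862, 862, 891
The 2 values of 862 share dense rank 5.
Remaining distinct values take the next consecutive integers.
Ranks ≤ 5: {1, 2, 3, 4, 5, 5} → 6 values.

6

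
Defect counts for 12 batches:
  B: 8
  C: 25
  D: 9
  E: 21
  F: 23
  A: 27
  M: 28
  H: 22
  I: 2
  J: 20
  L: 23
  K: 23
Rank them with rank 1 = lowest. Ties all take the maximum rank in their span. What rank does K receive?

Sorted (ascending): 2, 8, 9, 20, 21, 22, 23, 23, 23, 25, 27, 28
The 3 values of 23 occupy positions 7–9 → each gets rank 9.
K has value 23 → rank 9.

9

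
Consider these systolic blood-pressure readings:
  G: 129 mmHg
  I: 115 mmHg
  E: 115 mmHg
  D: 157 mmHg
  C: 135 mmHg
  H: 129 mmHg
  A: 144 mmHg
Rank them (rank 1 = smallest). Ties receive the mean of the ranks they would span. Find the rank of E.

Sorted (ascending): 115, 115, 129, 129, 135, 144, 157
The 2 values of 115 occupy positions 1–2 → average rank (1+2)/2 = 1.5.
The 2 values of 129 occupy positions 3–4 → average rank (3+4)/2 = 3.5.
E has value 115 mmHg → rank 1.5.

1.5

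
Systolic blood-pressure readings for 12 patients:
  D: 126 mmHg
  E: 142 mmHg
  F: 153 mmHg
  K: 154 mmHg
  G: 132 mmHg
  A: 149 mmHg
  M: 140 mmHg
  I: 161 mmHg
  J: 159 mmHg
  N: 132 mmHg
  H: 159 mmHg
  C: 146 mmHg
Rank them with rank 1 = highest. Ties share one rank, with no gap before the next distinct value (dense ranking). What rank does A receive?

5

Sorted (descending): 161, 159, 159, 154, 153, 149, 146, 142, 140, 132, 132, 126
The 2 values of 159 share dense rank 2.
The 2 values of 132 share dense rank 9.
Remaining distinct values take the next consecutive integers.
A has value 149 mmHg → rank 5.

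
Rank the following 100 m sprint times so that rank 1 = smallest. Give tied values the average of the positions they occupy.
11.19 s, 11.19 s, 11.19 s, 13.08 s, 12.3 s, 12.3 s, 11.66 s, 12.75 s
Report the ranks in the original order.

Sorted (ascending): 11.19, 11.19, 11.19, 11.66, 12.3, 12.3, 12.75, 13.08
The 3 values of 11.19 occupy positions 1–3 → average rank 2.
The 2 values of 12.3 occupy positions 5–6 → average rank (5+6)/2 = 5.5.

2, 2, 2, 8, 5.5, 5.5, 4, 7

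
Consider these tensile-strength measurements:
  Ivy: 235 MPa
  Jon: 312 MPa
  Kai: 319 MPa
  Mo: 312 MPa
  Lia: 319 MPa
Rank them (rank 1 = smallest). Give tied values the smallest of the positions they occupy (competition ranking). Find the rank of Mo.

Sorted (ascending): 235, 312, 312, 319, 319
The 2 values of 312 occupy positions 2–3 → each gets rank 2.
The 2 values of 319 occupy positions 4–5 → each gets rank 4.
Mo has value 312 MPa → rank 2.

2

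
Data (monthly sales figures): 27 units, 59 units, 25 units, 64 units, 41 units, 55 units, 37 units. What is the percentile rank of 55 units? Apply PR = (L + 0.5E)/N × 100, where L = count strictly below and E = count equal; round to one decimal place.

N = 7.
Strictly below 55: 4. Equal to 55: 1.
PR = (4 + 0.5·1)/7 × 100 = 64.3

64.3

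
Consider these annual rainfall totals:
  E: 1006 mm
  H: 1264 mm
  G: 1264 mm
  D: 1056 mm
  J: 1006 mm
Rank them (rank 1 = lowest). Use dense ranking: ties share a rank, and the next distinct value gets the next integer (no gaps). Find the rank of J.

Sorted (ascending): 1006, 1006, 1056, 1264, 1264
The 2 values of 1006 share dense rank 1.
The 2 values of 1264 share dense rank 3.
Remaining distinct values take the next consecutive integers.
J has value 1006 mm → rank 1.

1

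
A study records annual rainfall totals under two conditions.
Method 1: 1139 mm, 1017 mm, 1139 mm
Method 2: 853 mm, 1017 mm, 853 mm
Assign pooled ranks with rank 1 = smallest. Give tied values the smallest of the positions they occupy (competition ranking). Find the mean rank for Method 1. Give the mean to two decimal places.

Sorted (ascending): 853, 853, 1017, 1017, 1139, 1139
The 2 values of 853 occupy positions 1–2 → each gets rank 1.
The 2 values of 1017 occupy positions 3–4 → each gets rank 3.
The 2 values of 1139 occupy positions 5–6 → each gets rank 5.
Method 1 values → pooled ranks: 1139→5, 1017→3, 1139→5
Mean rank = (5 + 3 + 5) / 3 = 4.33

4.33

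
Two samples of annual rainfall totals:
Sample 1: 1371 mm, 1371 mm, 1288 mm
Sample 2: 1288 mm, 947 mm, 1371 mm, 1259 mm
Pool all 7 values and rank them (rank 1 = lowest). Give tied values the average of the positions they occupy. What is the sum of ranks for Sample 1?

Sorted (ascending): 947, 1259, 1288, 1288, 1371, 1371, 1371
The 2 values of 1288 occupy positions 3–4 → average rank (3+4)/2 = 3.5.
The 3 values of 1371 occupy positions 5–7 → average rank 6.
Sample 1 values → pooled ranks: 1371→6, 1371→6, 1288→3.5
Rank sum = 6 + 6 + 3.5 = 15.5

15.5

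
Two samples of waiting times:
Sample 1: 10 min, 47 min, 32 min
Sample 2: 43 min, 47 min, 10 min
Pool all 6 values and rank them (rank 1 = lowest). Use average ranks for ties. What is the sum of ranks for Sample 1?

Sorted (ascending): 10, 10, 32, 43, 47, 47
The 2 values of 10 occupy positions 1–2 → average rank (1+2)/2 = 1.5.
The 2 values of 47 occupy positions 5–6 → average rank (5+6)/2 = 5.5.
Sample 1 values → pooled ranks: 10→1.5, 47→5.5, 32→3
Rank sum = 1.5 + 5.5 + 3 = 10

10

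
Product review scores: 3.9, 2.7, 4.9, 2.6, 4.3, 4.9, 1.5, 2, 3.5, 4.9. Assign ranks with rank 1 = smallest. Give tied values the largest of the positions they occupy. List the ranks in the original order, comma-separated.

6, 4, 10, 3, 7, 10, 1, 2, 5, 10

Sorted (ascending): 1.5, 2, 2.6, 2.7, 3.5, 3.9, 4.3, 4.9, 4.9, 4.9
The 3 values of 4.9 occupy positions 8–10 → each gets rank 10.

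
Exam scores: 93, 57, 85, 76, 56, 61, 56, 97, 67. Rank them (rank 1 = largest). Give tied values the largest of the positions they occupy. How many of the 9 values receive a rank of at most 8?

Sorted (descending): 97, 93, 85, 76, 67, 61, 57, 56, 56
The 2 values of 56 occupy positions 8–9 → each gets rank 9.
Ranks ≤ 8: {1, 2, 3, 4, 5, 6, 7} → 7 values.

7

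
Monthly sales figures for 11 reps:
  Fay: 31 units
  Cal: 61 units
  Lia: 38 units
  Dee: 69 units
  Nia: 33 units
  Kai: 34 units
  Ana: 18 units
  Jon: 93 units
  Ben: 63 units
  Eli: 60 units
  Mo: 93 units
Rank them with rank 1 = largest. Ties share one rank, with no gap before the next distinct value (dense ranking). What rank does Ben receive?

3

Sorted (descending): 93, 93, 69, 63, 61, 60, 38, 34, 33, 31, 18
The 2 values of 93 share dense rank 1.
Remaining distinct values take the next consecutive integers.
Ben has value 63 units → rank 3.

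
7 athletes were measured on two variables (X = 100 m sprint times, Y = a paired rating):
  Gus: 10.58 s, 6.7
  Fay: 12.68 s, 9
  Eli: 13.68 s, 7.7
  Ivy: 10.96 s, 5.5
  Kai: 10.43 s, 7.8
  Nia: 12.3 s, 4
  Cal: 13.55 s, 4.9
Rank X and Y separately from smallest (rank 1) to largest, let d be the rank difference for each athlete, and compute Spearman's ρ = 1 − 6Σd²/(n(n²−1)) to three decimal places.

Ranks of variable 1: 2, 5, 7, 3, 1, 4, 6
Ranks of variable 2: 4, 7, 5, 3, 6, 1, 2
d = r₁ − r₂: -2, -2, 2, 0, -5, 3, 4
d²: 4, 4, 4, 0, 25, 9, 16; Σd² = 62
ρ = 1 − 6·62/(7·48) = 1 − 372/336 = -0.107

-0.107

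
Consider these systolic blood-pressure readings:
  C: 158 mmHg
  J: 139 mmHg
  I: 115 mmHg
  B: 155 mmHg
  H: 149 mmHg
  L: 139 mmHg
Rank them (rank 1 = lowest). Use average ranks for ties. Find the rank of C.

6

Sorted (ascending): 115, 139, 139, 149, 155, 158
The 2 values of 139 occupy positions 2–3 → average rank (2+3)/2 = 2.5.
C has value 158 mmHg → rank 6.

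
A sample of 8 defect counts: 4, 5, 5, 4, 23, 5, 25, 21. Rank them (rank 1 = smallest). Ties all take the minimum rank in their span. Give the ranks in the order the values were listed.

1, 3, 3, 1, 7, 3, 8, 6

Sorted (ascending): 4, 4, 5, 5, 5, 21, 23, 25
The 2 values of 4 occupy positions 1–2 → each gets rank 1.
The 3 values of 5 occupy positions 3–5 → each gets rank 3.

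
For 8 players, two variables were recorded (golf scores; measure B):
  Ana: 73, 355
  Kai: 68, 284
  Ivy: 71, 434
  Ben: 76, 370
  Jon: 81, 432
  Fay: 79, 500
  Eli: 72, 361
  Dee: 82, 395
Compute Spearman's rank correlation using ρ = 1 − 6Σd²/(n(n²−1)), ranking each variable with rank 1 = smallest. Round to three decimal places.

Ranks of variable 1: 4, 1, 2, 5, 7, 6, 3, 8
Ranks of variable 2: 2, 1, 7, 4, 6, 8, 3, 5
d = r₁ − r₂: 2, 0, -5, 1, 1, -2, 0, 3
d²: 4, 0, 25, 1, 1, 4, 0, 9; Σd² = 44
ρ = 1 − 6·44/(8·63) = 1 − 264/504 = 0.476

0.476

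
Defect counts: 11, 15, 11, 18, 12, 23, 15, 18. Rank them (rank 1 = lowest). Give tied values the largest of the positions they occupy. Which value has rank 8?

Sorted (ascending): 11, 11, 12, 15, 15, 18, 18, 23
The 2 values of 11 occupy positions 1–2 → each gets rank 2.
The 2 values of 15 occupy positions 4–5 → each gets rank 5.
The 2 values of 18 occupy positions 6–7 → each gets rank 7.
Rank 8 → value 23.

23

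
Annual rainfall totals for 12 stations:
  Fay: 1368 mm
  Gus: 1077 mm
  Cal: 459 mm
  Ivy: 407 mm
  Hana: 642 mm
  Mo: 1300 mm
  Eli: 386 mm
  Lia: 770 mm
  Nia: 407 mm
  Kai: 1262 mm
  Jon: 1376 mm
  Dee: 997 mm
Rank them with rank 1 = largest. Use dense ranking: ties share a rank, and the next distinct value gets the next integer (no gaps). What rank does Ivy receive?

Sorted (descending): 1376, 1368, 1300, 1262, 1077, 997, 770, 642, 459, 407, 407, 386
The 2 values of 407 share dense rank 10.
Remaining distinct values take the next consecutive integers.
Ivy has value 407 mm → rank 10.

10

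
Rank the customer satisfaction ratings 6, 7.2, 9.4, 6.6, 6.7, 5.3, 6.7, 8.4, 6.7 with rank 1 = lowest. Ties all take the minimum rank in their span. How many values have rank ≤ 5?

Sorted (ascending): 5.3, 6, 6.6, 6.7, 6.7, 6.7, 7.2, 8.4, 9.4
The 3 values of 6.7 occupy positions 4–6 → each gets rank 4.
Ranks ≤ 5: {1, 2, 3, 4, 4, 4} → 6 values.

6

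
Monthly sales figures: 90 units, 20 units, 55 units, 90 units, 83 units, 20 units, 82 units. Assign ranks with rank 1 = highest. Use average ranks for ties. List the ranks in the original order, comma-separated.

1.5, 6.5, 5, 1.5, 3, 6.5, 4

Sorted (descending): 90, 90, 83, 82, 55, 20, 20
The 2 values of 90 occupy positions 1–2 → average rank (1+2)/2 = 1.5.
The 2 values of 20 occupy positions 6–7 → average rank (6+7)/2 = 6.5.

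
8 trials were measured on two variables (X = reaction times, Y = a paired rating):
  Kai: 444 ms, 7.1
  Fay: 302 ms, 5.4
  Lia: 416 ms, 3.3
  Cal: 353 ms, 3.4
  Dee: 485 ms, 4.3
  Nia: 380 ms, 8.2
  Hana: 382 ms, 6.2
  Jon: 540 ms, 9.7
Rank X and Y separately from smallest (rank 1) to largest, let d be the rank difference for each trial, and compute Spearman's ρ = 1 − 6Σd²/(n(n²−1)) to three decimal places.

0.310

Ranks of variable 1: 6, 1, 5, 2, 7, 3, 4, 8
Ranks of variable 2: 6, 4, 1, 2, 3, 7, 5, 8
d = r₁ − r₂: 0, -3, 4, 0, 4, -4, -1, 0
d²: 0, 9, 16, 0, 16, 16, 1, 0; Σd² = 58
ρ = 1 − 6·58/(8·63) = 1 − 348/504 = 0.310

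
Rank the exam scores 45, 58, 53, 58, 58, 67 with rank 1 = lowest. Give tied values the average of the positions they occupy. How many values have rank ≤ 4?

5

Sorted (ascending): 45, 53, 58, 58, 58, 67
The 3 values of 58 occupy positions 3–5 → average rank 4.
Ranks ≤ 4: {1, 2, 4, 4, 4} → 5 values.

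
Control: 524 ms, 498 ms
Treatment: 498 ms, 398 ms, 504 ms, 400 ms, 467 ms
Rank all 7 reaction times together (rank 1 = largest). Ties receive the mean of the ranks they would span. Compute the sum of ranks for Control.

Sorted (descending): 524, 504, 498, 498, 467, 400, 398
The 2 values of 498 occupy positions 3–4 → average rank (3+4)/2 = 3.5.
Control values → pooled ranks: 524→1, 498→3.5
Rank sum = 1 + 3.5 = 4.5

4.5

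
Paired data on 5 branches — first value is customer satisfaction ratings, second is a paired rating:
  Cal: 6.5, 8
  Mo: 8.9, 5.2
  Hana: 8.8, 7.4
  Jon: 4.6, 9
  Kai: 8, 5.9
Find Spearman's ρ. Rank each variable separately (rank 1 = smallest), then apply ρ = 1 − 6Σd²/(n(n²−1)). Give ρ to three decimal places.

-0.900

Ranks of variable 1: 2, 5, 4, 1, 3
Ranks of variable 2: 4, 1, 3, 5, 2
d = r₁ − r₂: -2, 4, 1, -4, 1
d²: 4, 16, 1, 16, 1; Σd² = 38
ρ = 1 − 6·38/(5·24) = 1 − 228/120 = -0.900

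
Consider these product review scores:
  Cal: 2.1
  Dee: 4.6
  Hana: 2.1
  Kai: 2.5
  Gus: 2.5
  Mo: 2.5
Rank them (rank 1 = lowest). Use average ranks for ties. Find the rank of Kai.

Sorted (ascending): 2.1, 2.1, 2.5, 2.5, 2.5, 4.6
The 2 values of 2.1 occupy positions 1–2 → average rank (1+2)/2 = 1.5.
The 3 values of 2.5 occupy positions 3–5 → average rank 4.
Kai has value 2.5 → rank 4.

4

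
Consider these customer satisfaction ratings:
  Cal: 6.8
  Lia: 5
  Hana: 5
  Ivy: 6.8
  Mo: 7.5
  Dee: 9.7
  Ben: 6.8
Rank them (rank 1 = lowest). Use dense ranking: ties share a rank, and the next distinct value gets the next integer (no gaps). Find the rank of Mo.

Sorted (ascending): 5, 5, 6.8, 6.8, 6.8, 7.5, 9.7
The 2 values of 5 share dense rank 1.
The 3 values of 6.8 share dense rank 2.
Remaining distinct values take the next consecutive integers.
Mo has value 7.5 → rank 3.

3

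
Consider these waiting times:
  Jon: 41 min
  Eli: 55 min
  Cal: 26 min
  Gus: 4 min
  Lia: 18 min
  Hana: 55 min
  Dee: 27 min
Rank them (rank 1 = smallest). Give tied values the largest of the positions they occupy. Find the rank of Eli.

7

Sorted (ascending): 4, 18, 26, 27, 41, 55, 55
The 2 values of 55 occupy positions 6–7 → each gets rank 7.
Eli has value 55 min → rank 7.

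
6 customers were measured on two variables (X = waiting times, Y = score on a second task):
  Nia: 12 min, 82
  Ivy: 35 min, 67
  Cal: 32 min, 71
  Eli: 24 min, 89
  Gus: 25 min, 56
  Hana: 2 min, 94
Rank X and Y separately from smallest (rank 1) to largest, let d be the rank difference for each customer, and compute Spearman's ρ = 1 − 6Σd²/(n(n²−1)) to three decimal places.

-0.771

Ranks of variable 1: 2, 6, 5, 3, 4, 1
Ranks of variable 2: 4, 2, 3, 5, 1, 6
d = r₁ − r₂: -2, 4, 2, -2, 3, -5
d²: 4, 16, 4, 4, 9, 25; Σd² = 62
ρ = 1 − 6·62/(6·35) = 1 − 372/210 = -0.771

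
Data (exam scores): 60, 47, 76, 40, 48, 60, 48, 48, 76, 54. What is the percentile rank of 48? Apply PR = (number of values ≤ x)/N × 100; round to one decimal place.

50.0

N = 10.
Strictly below 48: 2. Equal to 48: 3.
PR = 5/10 × 100 = 50.0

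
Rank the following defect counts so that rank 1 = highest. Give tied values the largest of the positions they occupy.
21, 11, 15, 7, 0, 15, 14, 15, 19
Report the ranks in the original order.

Sorted (descending): 21, 19, 15, 15, 15, 14, 11, 7, 0
The 3 values of 15 occupy positions 3–5 → each gets rank 5.

1, 7, 5, 8, 9, 5, 6, 5, 2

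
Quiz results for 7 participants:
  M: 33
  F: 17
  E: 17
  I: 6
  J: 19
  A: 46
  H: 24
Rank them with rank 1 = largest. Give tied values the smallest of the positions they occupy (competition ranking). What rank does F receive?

Sorted (descending): 46, 33, 24, 19, 17, 17, 6
The 2 values of 17 occupy positions 5–6 → each gets rank 5.
F has value 17 → rank 5.

5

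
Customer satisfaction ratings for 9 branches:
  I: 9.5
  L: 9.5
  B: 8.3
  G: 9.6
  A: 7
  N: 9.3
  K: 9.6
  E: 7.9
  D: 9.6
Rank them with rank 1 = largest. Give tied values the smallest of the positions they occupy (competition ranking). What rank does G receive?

Sorted (descending): 9.6, 9.6, 9.6, 9.5, 9.5, 9.3, 8.3, 7.9, 7
The 3 values of 9.6 occupy positions 1–3 → each gets rank 1.
The 2 values of 9.5 occupy positions 4–5 → each gets rank 4.
G has value 9.6 → rank 1.

1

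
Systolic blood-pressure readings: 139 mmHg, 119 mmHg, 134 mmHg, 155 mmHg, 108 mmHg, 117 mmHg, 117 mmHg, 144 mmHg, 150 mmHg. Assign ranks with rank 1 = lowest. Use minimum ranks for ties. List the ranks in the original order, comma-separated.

6, 4, 5, 9, 1, 2, 2, 7, 8

Sorted (ascending): 108, 117, 117, 119, 134, 139, 144, 150, 155
The 2 values of 117 occupy positions 2–3 → each gets rank 2.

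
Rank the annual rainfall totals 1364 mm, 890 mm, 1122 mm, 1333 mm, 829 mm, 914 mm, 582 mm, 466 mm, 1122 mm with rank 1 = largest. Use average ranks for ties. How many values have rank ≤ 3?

2

Sorted (descending): 1364, 1333, 1122, 1122, 914, 890, 829, 582, 466
The 2 values of 1122 occupy positions 3–4 → average rank (3+4)/2 = 3.5.
Ranks ≤ 3: {1, 2} → 2 values.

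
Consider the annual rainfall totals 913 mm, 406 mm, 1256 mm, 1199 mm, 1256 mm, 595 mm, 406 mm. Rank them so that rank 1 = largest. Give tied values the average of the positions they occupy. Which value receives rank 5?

Sorted (descending): 1256, 1256, 1199, 913, 595, 406, 406
The 2 values of 1256 occupy positions 1–2 → average rank (1+2)/2 = 1.5.
The 2 values of 406 occupy positions 6–7 → average rank (6+7)/2 = 6.5.
Rank 5 → value 595.

595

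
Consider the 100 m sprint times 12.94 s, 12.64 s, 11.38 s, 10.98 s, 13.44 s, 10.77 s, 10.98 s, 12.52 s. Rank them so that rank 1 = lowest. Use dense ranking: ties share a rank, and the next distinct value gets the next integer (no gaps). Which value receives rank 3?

11.38

Sorted (ascending): 10.77, 10.98, 10.98, 11.38, 12.52, 12.64, 12.94, 13.44
The 2 values of 10.98 share dense rank 2.
Remaining distinct values take the next consecutive integers.
Rank 3 → value 11.38.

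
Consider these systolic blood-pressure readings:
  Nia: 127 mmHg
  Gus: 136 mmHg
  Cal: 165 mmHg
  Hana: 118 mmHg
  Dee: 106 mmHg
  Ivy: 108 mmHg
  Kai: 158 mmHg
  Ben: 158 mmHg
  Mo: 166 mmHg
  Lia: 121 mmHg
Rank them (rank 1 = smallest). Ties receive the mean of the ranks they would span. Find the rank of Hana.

3

Sorted (ascending): 106, 108, 118, 121, 127, 136, 158, 158, 165, 166
The 2 values of 158 occupy positions 7–8 → average rank (7+8)/2 = 7.5.
Hana has value 118 mmHg → rank 3.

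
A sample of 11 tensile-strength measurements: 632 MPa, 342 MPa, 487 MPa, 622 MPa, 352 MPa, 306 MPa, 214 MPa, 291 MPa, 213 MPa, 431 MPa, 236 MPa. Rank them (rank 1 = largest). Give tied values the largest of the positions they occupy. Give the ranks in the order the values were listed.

1, 6, 3, 2, 5, 7, 10, 8, 11, 4, 9

Sorted (descending): 632, 622, 487, 431, 352, 342, 306, 291, 236, 214, 213
No ties — each value takes its position as its rank.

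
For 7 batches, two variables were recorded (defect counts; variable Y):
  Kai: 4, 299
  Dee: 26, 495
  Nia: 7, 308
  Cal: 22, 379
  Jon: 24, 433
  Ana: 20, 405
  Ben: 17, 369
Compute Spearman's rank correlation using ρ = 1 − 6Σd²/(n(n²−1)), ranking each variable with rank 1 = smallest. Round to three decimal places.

0.964

Ranks of variable 1: 1, 7, 2, 5, 6, 4, 3
Ranks of variable 2: 1, 7, 2, 4, 6, 5, 3
d = r₁ − r₂: 0, 0, 0, 1, 0, -1, 0
d²: 0, 0, 0, 1, 0, 1, 0; Σd² = 2
ρ = 1 − 6·2/(7·48) = 1 − 12/336 = 0.964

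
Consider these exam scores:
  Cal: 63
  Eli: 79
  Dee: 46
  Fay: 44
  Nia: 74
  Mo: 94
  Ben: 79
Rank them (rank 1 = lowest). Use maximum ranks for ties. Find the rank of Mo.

7

Sorted (ascending): 44, 46, 63, 74, 79, 79, 94
The 2 values of 79 occupy positions 5–6 → each gets rank 6.
Mo has value 94 → rank 7.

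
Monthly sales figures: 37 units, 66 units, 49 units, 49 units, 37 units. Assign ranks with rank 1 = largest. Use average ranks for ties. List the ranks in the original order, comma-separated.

Sorted (descending): 66, 49, 49, 37, 37
The 2 values of 49 occupy positions 2–3 → average rank (2+3)/2 = 2.5.
The 2 values of 37 occupy positions 4–5 → average rank (4+5)/2 = 4.5.

4.5, 1, 2.5, 2.5, 4.5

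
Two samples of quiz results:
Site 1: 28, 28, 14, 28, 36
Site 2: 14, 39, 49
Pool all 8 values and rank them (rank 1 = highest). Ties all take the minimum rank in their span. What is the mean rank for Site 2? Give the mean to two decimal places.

Sorted (descending): 49, 39, 36, 28, 28, 28, 14, 14
The 3 values of 28 occupy positions 4–6 → each gets rank 4.
The 2 values of 14 occupy positions 7–8 → each gets rank 7.
Site 2 values → pooled ranks: 14→7, 39→2, 49→1
Mean rank = (7 + 2 + 1) / 3 = 3.33

3.33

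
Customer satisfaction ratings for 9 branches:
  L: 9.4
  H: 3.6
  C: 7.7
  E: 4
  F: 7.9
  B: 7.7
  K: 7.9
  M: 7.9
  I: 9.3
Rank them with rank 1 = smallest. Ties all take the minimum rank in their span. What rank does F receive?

5

Sorted (ascending): 3.6, 4, 7.7, 7.7, 7.9, 7.9, 7.9, 9.3, 9.4
The 2 values of 7.7 occupy positions 3–4 → each gets rank 3.
The 3 values of 7.9 occupy positions 5–7 → each gets rank 5.
F has value 7.9 → rank 5.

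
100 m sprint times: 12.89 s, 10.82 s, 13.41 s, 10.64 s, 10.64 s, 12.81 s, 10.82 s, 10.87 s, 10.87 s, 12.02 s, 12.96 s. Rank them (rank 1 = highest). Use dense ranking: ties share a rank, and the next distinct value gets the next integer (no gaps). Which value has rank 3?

Sorted (descending): 13.41, 12.96, 12.89, 12.81, 12.02, 10.87, 10.87, 10.82, 10.82, 10.64, 10.64
The 2 values of 10.87 share dense rank 6.
The 2 values of 10.82 share dense rank 7.
The 2 values of 10.64 share dense rank 8.
Remaining distinct values take the next consecutive integers.
Rank 3 → value 12.89.

12.89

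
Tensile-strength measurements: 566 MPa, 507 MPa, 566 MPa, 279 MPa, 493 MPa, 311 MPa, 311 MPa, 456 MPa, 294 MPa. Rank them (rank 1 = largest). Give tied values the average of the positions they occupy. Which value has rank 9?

279

Sorted (descending): 566, 566, 507, 493, 456, 311, 311, 294, 279
The 2 values of 566 occupy positions 1–2 → average rank (1+2)/2 = 1.5.
The 2 values of 311 occupy positions 6–7 → average rank (6+7)/2 = 6.5.
Rank 9 → value 279.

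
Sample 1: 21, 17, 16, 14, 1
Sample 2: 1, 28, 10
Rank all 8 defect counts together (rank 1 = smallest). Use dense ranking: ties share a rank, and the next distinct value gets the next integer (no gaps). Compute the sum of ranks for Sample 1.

Sorted (ascending): 1, 1, 10, 14, 16, 17, 21, 28
The 2 values of 1 share dense rank 1.
Remaining distinct values take the next consecutive integers.
Sample 1 values → pooled ranks: 21→6, 17→5, 16→4, 14→3, 1→1
Rank sum = 6 + 5 + 4 + 3 + 1 = 19

19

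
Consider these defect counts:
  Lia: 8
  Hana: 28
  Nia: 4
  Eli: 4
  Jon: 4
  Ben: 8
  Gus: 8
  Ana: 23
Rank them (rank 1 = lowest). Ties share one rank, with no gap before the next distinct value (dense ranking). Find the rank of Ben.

Sorted (ascending): 4, 4, 4, 8, 8, 8, 23, 28
The 3 values of 4 share dense rank 1.
The 3 values of 8 share dense rank 2.
Remaining distinct values take the next consecutive integers.
Ben has value 8 → rank 2.

2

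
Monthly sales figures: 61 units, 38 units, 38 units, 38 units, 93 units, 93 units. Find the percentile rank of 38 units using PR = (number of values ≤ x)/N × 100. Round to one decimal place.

N = 6.
Strictly below 38: 0. Equal to 38: 3.
PR = 3/6 × 100 = 50.0

50.0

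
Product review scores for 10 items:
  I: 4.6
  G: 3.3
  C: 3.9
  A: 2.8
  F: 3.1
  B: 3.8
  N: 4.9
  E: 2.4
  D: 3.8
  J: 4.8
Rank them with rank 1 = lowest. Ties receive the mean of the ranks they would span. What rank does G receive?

4

Sorted (ascending): 2.4, 2.8, 3.1, 3.3, 3.8, 3.8, 3.9, 4.6, 4.8, 4.9
The 2 values of 3.8 occupy positions 5–6 → average rank (5+6)/2 = 5.5.
G has value 3.3 → rank 4.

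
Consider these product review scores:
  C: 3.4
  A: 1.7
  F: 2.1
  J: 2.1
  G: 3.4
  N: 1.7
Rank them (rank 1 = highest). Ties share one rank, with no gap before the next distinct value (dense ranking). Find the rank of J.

Sorted (descending): 3.4, 3.4, 2.1, 2.1, 1.7, 1.7
The 2 values of 3.4 share dense rank 1.
The 2 values of 2.1 share dense rank 2.
The 2 values of 1.7 share dense rank 3.
J has value 2.1 → rank 2.

2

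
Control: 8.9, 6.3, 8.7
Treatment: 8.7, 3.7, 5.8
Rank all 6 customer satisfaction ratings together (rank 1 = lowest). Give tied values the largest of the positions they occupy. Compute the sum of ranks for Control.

Sorted (ascending): 3.7, 5.8, 6.3, 8.7, 8.7, 8.9
The 2 values of 8.7 occupy positions 4–5 → each gets rank 5.
Control values → pooled ranks: 8.9→6, 6.3→3, 8.7→5
Rank sum = 6 + 3 + 5 = 14

14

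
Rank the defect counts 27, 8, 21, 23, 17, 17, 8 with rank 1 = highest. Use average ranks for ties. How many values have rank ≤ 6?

Sorted (descending): 27, 23, 21, 17, 17, 8, 8
The 2 values of 17 occupy positions 4–5 → average rank (4+5)/2 = 4.5.
The 2 values of 8 occupy positions 6–7 → average rank (6+7)/2 = 6.5.
Ranks ≤ 6: {1, 2, 3, 4.5, 4.5} → 5 values.

5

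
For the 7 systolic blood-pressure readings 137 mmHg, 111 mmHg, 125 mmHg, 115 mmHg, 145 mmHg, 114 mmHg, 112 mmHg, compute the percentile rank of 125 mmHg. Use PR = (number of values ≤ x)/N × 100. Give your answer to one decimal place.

N = 7.
Strictly below 125: 4. Equal to 125: 1.
PR = 5/7 × 100 = 71.4

71.4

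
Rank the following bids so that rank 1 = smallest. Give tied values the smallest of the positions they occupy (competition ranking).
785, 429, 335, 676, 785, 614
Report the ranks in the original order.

5, 2, 1, 4, 5, 3

Sorted (ascending): 335, 429, 614, 676, 785, 785
The 2 values of 785 occupy positions 5–6 → each gets rank 5.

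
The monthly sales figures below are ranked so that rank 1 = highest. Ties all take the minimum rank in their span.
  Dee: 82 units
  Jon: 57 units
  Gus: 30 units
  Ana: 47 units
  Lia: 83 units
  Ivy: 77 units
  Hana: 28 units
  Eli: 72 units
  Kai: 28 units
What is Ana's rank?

Sorted (descending): 83, 82, 77, 72, 57, 47, 30, 28, 28
The 2 values of 28 occupy positions 8–9 → each gets rank 8.
Ana has value 47 units → rank 6.

6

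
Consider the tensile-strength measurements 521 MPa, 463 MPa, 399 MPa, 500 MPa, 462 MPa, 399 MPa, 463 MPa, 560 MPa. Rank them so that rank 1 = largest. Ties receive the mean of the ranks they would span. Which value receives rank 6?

Sorted (descending): 560, 521, 500, 463, 463, 462, 399, 399
The 2 values of 463 occupy positions 4–5 → average rank (4+5)/2 = 4.5.
The 2 values of 399 occupy positions 7–8 → average rank (7+8)/2 = 7.5.
Rank 6 → value 462.

462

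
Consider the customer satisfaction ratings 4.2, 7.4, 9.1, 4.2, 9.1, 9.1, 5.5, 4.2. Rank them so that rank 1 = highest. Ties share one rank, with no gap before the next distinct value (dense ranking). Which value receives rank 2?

7.4

Sorted (descending): 9.1, 9.1, 9.1, 7.4, 5.5, 4.2, 4.2, 4.2
The 3 values of 9.1 share dense rank 1.
The 3 values of 4.2 share dense rank 4.
Remaining distinct values take the next consecutive integers.
Rank 2 → value 7.4.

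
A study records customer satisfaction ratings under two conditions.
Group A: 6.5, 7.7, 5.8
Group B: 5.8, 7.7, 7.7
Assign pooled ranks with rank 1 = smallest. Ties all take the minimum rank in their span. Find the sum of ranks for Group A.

8

Sorted (ascending): 5.8, 5.8, 6.5, 7.7, 7.7, 7.7
The 2 values of 5.8 occupy positions 1–2 → each gets rank 1.
The 3 values of 7.7 occupy positions 4–6 → each gets rank 4.
Group A values → pooled ranks: 6.5→3, 7.7→4, 5.8→1
Rank sum = 3 + 4 + 1 = 8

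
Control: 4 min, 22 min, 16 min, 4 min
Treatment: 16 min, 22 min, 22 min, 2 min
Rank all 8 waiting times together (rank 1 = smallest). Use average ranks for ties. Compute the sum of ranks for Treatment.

19.5

Sorted (ascending): 2, 4, 4, 16, 16, 22, 22, 22
The 2 values of 4 occupy positions 2–3 → average rank (2+3)/2 = 2.5.
The 2 values of 16 occupy positions 4–5 → average rank (4+5)/2 = 4.5.
The 3 values of 22 occupy positions 6–8 → average rank 7.
Treatment values → pooled ranks: 16→4.5, 22→7, 22→7, 2→1
Rank sum = 4.5 + 7 + 7 + 1 = 19.5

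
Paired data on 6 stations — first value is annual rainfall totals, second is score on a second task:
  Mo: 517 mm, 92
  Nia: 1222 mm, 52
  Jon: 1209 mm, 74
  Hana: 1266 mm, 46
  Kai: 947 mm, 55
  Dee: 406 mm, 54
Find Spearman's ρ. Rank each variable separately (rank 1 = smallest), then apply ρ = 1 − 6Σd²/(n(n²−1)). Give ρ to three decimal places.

-0.600

Ranks of variable 1: 2, 5, 4, 6, 3, 1
Ranks of variable 2: 6, 2, 5, 1, 4, 3
d = r₁ − r₂: -4, 3, -1, 5, -1, -2
d²: 16, 9, 1, 25, 1, 4; Σd² = 56
ρ = 1 − 6·56/(6·35) = 1 − 336/210 = -0.600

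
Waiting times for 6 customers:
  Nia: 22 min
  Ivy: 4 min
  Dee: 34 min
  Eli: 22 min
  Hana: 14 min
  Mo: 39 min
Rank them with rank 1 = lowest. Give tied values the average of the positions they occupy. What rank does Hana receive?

Sorted (ascending): 4, 14, 22, 22, 34, 39
The 2 values of 22 occupy positions 3–4 → average rank (3+4)/2 = 3.5.
Hana has value 14 min → rank 2.

2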